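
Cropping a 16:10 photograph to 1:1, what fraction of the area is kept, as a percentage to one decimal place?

62.5%

Going from 16:10 to 1:1 means cutting width while keeping height.
(1.000)/(1.600) ≈ 0.625 of the area survives.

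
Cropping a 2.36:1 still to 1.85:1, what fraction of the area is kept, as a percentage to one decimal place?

Going from 2.36:1 to 1.85:1 means cutting width while keeping height.
Area ratio = (1.850)/(2.360) = 78.39% retained.

78.4%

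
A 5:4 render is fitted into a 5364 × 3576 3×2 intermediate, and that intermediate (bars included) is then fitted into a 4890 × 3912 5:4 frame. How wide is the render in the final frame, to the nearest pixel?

Inside the 5364×3576 canvas the render is height-limited at 4470.00 × 3576.00.
3×2 in 4890×3912: fills the width, so the intermediate becomes 4890.00 × 3260.00 — a scale of ×0.9116.
So the render's width is 4470.00 × 0.9116 ≈ 4075.00.

4075 px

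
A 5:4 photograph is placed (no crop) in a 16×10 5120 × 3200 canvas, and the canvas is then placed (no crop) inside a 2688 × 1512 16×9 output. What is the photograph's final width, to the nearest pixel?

First fit — 5:4 into 5120×3200 spans the height: 4000.00 × 3200.00.
Second fit — the 16×10 canvas into 2688×1512 spans the height: 2419.20 × 1512.00 (×0.4725 from 5120×3200).
Applying the same ×0.4725: 4000.00 → 1890.00.

1890 px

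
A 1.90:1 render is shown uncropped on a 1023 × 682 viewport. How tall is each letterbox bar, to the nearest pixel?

72 px

1.90:1 (1.900) > 3:2 (1.500), so the render fills the width.
The render is 1023 / 1.900 ≈ 538.42 px tall.
Leftover height: 682 − 538.42 = 143.58 px → 71.79 each side.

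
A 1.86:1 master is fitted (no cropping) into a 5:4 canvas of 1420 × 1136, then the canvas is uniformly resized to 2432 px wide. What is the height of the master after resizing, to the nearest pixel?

Fitted into 1420×1136, the master spans the width; its height is 1420 / 1.860 ≈ 763.44 px.
Scaling 1420 → 2432 is ×1.7127, so the height becomes 763.44 × 1.7127 ≈ 1307.53 px.

1308 px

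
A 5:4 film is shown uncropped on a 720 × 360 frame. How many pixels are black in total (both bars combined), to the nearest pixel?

97200 pixels

5:4 is narrower than Univisium 2:1, so it spans the full height.
That makes the image 450.0000 px wide (360 × 5/4).
720 − 450.0000 = 270.0000 px of bars.
Bar area = 270.0000 × 360 ≈ 97200 px.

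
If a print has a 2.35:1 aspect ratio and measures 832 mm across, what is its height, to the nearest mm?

354 mm

832 / 2.350 = 354.04.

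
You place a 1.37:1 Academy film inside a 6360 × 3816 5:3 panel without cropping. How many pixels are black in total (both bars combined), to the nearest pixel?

1.37:1 Academy (1.370) < 5:3 (1.667), so the film fills the height.
Content width = 3816 × 1.370 ≈ 5227.9200 px.
Leftover width: 6360 − 5227.9200 = 1132.0800 px.
Across the 3816-px span: 1132.0800 × 3816 ≈ 4320017 px.

4320017 pixels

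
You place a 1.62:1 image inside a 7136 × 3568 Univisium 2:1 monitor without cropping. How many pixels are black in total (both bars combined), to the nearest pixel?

1.62:1 is narrower than Univisium 2:1, so it spans the full height.
Content width = 3568 × 1.620 ≈ 5780.1600 px.
7136 − 5780.1600 = 1355.8400 px of bars.
Across the 3568-px span: 1355.8400 × 3568 ≈ 4837637 px.

4837637 pixels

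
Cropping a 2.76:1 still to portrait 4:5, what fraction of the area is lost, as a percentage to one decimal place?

portrait 4:5 is narrower than 2.76:1, so the crop keeps the full height and trims the width.
Area ratio = (0.800)/(2.760) = 28.99%; the remaining 71.01% is cropped out.

71.0%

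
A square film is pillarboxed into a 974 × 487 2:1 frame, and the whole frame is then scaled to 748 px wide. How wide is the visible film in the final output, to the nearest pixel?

At 974×487 the film is height-limited, so width = 487 × 1/1 ≈ 487.00 px.
Scaling 974 → 748 is ×0.7680, so the width becomes 487.00 × 0.7680 ≈ 374.00 px.

374 px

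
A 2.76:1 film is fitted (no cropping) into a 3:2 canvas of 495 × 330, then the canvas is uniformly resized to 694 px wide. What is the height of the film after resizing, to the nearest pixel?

251 px

Fitted into 495×330, the film spans the width; its height is 495 / 2.760 ≈ 179.35 px.
Resizing to 694 px wide multiplies everything by 1.4020: 179.35 → 251.45 px.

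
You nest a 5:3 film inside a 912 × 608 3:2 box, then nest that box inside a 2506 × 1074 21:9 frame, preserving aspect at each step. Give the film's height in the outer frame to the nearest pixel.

967 px

First fit — 5:3 into 912×608 spans the width: 912.00 × 547.20.
Second fit — the 3:2 canvas into 2506×1074 spans the height: 1611.00 × 1074.00 (×1.7664 from 912×608).
So the film's height is 547.20 × 1.7664 ≈ 966.60.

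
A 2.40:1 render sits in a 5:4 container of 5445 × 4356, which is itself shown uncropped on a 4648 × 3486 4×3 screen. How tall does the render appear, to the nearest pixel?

1816 px

First fit — 2.40:1 into 5445×4356 spans the width: 5445.00 × 2268.75.
The 5:4 canvas is height-limited in 4648×3486, giving 4357.50 × 3486.00; scale factor 0.8003.
So the render's height is 2268.75 × 0.8003 ≈ 1815.62.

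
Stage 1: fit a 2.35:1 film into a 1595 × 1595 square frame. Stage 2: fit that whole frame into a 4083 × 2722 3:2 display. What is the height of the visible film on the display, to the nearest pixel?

1158 px

2.35:1 in 1595×1595: fills the width, so the film is 1595.00 × 678.72.
Second fit — the square canvas into 4083×2722 spans the height: 2722.00 × 2722.00 (×1.7066 from 1595×1595).
So the film's height is 678.72 × 1.7066 ≈ 1158.30.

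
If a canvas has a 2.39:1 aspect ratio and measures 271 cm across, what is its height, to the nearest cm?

At 2.39:1, 271 / 2.390 ≈ 113.39.

113 cm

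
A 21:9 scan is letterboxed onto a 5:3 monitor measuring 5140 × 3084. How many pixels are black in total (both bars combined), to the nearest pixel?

4529074 pixels

Since 2.333 > 1.667, the scan is width-limited.
The scan is 5140 × 9/21 ≈ 2202.8571 px tall.
3084 − 2202.8571 = 881.1429 px of bars.
That's 881.1429 × 5140 ≈ 4529074 black pixels.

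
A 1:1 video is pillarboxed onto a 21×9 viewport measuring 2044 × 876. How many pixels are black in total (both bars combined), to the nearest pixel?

1023168 pixels

1:1 (1.000) < 21×9 (2.333), so the video fills the height.
The video is 876 × 1/1 ≈ 876.0000 px wide.
2044 − 876.0000 = 1168.0000 px of bars.
Bar area = 1168.0000 × 876 ≈ 1023168 px.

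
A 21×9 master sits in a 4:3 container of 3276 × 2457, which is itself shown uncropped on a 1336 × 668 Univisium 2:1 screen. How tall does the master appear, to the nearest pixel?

21×9 in 3276×2457: fills the width, so the master is 3276.00 × 1404.00.
Second fit — the 4:3 canvas into 1336×668 spans the height: 890.67 × 668.00 (×0.2719 from 3276×2457).
The master scales with it: height 1404.00 × 0.2719 ≈ 381.71.

382 px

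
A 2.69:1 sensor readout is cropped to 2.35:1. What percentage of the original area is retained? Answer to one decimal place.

The height stays; only width is cut (since 2.35:1 is narrower than 2.69:1).
(2.350)/(2.690) ≈ 0.874 of the area survives.

87.4%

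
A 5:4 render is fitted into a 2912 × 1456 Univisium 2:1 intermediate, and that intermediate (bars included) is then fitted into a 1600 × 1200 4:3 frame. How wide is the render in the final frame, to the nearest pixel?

1000 px

First fit — 5:4 into 2912×1456 spans the height: 1820.00 × 1456.00.
The Univisium 2:1 canvas is width-limited in 1600×1200, giving 1600.00 × 800.00; scale factor 0.5495.
The render scales with it: width 1820.00 × 0.5495 ≈ 1000.00.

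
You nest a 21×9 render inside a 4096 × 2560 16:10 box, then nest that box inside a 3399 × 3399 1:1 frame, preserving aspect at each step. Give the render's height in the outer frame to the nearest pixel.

1457 px

21×9 in 4096×2560: fills the width, so the render is 4096.00 × 1755.43.
The 16:10 canvas is width-limited in 3399×3399, giving 3399.00 × 2124.38; scale factor 0.8298.
The render scales with it: height 1755.43 × 0.8298 ≈ 1456.71.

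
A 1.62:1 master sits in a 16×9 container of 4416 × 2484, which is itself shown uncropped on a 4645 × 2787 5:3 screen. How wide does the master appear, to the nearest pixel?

First fit — 1.62:1 into 4416×2484 spans the height: 4024.08 × 2484.00.
Second fit — the 16×9 canvas into 4645×2787 spans the width: 4645.00 × 2612.81 (×1.0519 from 4416×2484).
Applying the same ×1.0519: 4024.08 → 4232.76.

4233 px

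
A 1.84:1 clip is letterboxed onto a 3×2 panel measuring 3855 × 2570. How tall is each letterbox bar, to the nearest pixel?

237 px

1.84:1 (1.840) > 3×2 (1.500), so the clip fills the width.
The clip is 3855 / 1.840 ≈ 2095.11 px tall.
Black = 2570 − 2095.11 = 474.89 px, or 237.45 per bar.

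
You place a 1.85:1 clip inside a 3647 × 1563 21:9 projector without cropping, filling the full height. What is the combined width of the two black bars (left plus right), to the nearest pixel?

755 px

Content width = 1563 × 1.850 ≈ 2891.55 px.
Leftover width: 3647 − 2891.55 = 755.45 px.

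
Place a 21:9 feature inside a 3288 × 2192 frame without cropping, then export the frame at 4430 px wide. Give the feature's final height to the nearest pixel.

1899 px

Fitted into 3288×2192, the feature spans the width; its height is 3288 × 9/21 ≈ 1409.14 px.
Scaling 3288 → 4430 is ×1.3473, so the height becomes 1409.14 × 1.3473 ≈ 1898.57 px.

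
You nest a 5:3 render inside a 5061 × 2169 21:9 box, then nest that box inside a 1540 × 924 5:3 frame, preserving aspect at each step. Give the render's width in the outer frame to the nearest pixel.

Inside the 5061×2169 canvas the render is height-limited at 3615.00 × 2169.00.
The 21:9 canvas is width-limited in 1540×924, giving 1540.00 × 660.00; scale factor 0.3043.
So the render's width is 3615.00 × 0.3043 ≈ 1100.00.

1100 px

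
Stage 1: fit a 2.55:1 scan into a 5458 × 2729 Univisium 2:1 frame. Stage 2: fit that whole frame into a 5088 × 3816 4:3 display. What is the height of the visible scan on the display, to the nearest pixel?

First fit — 2.55:1 into 5458×2729 spans the width: 5458.00 × 2140.39.
Univisium 2:1 in 5088×3816: fills the width, so the intermediate becomes 5088.00 × 2544.00 — a scale of ×0.9322.
Applying the same ×0.9322: 2140.39 → 1995.29.

1995 px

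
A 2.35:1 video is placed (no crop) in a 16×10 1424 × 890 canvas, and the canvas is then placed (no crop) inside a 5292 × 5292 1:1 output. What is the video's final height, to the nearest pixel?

2252 px

Inside the 1424×890 canvas the video is width-limited at 1424.00 × 605.96.
Second fit — the 16×10 canvas into 5292×5292 spans the width: 5292.00 × 3307.50 (×3.7163 from 1424×890).
Applying the same ×3.7163: 605.96 → 2251.91.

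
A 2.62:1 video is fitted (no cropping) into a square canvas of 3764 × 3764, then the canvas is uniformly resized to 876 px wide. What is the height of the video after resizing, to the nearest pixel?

Fitted into 3764×3764, the video spans the width; its height is 3764 / 2.620 ≈ 1436.64 px.
Scaling 3764 → 876 is ×0.2327, so the height becomes 1436.64 × 0.2327 ≈ 334.35 px.

334 px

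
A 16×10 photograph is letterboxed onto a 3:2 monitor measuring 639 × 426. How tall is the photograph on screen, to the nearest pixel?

Since 1.600 > 1.500, the photograph is width-limited.
The photograph is 639 × 10/16 ≈ 399.38 px tall.

399 px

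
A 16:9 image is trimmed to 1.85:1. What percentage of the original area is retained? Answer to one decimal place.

The width stays; only height is cut (since 1.85:1 is wider than 16:9).
Area ratio = (1.778)/(1.850) = 96.10% retained.

96.1%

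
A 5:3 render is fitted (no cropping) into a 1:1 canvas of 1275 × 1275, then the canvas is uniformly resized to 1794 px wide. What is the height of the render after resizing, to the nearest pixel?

At 1275×1275 the render is width-limited, so height = 1275 × 3/5 ≈ 765.00 px.
Resizing to 1794 px wide multiplies everything by 1.4071: 765.00 → 1076.40 px.

1076 px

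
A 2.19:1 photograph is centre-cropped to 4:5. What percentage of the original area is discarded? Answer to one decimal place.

The height stays; only width is cut (since 4:5 is narrower than 2.19:1).
(0.800)/(2.190) ≈ 0.365 of the area survives, leaving 63.47% discarded.

63.5%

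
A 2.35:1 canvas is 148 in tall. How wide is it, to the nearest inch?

348 in

Width = 148 × 2.350 = 347.80.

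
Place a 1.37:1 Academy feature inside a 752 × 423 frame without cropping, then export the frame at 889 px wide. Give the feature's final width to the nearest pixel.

In the 752×423 frame the feature fills the height: width = 423 × 1.370 ≈ 579.51 px.
Resizing to 889 px wide multiplies everything by 1.1822: 579.51 → 685.09 px.

685 px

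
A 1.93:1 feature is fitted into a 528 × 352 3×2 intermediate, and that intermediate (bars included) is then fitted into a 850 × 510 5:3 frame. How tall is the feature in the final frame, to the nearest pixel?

396 px

1.93:1 in 528×352: fills the width, so the feature is 528.00 × 273.58.
The 3×2 canvas is height-limited in 850×510, giving 765.00 × 510.00; scale factor 1.4489.
The feature scales with it: height 273.58 × 1.4489 ≈ 396.37.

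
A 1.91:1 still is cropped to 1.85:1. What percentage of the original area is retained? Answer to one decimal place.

96.9%

1.85:1 is narrower than 1.91:1, so the crop keeps the full height and trims the width.
(1.850)/(1.910) ≈ 0.969 of the area survives.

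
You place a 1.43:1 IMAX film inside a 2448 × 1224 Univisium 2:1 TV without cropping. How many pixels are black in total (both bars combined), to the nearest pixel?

1.43:1 IMAX is narrower than Univisium 2:1, so it spans the full height.
Content width = 1224 × 1.430 ≈ 1750.3200 px.
Leftover width: 2448 − 1750.3200 = 697.6800 px.
That's 697.6800 × 1224 ≈ 853960 black pixels.

853960 pixels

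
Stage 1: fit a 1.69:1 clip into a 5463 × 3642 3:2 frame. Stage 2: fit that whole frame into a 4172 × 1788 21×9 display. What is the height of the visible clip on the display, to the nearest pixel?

First fit — 1.69:1 into 5463×3642 spans the width: 5463.00 × 3232.54.
3:2 in 4172×1788: fills the height, so the intermediate becomes 2682.00 × 1788.00 — a scale of ×0.4909.
The clip scales with it: height 3232.54 × 0.4909 ≈ 1586.98.

1587 px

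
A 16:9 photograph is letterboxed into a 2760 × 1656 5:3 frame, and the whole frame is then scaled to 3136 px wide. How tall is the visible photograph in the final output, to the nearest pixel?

1764 px

Fitted into 2760×1656, the photograph spans the width; its height is 2760 × 9/16 ≈ 1552.50 px.
Scaling 2760 → 3136 is ×1.1362, so the height becomes 1552.50 × 1.1362 ≈ 1764.00 px.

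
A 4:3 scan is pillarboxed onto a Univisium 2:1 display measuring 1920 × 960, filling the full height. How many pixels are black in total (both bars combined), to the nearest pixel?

Content width = 960 × 4/3 ≈ 1280.0000 px.
1920 − 1280.0000 = 640.0000 px of bars.
Across the 960-px span: 640.0000 × 960 ≈ 614400 px.

614400 pixels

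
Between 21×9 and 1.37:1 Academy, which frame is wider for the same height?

21×9 = 2.333 and 1.37; 2.333 > 1.37.

21×9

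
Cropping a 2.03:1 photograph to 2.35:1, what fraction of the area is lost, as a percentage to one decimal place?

13.6%

The width stays; only height is cut (since 2.35:1 is wider than 2.03:1).
(2.030)/(2.350) ≈ 0.864 of the area survives, leaving 13.62% discarded.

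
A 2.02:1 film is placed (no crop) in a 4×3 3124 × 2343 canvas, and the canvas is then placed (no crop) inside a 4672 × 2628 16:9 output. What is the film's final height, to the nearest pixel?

1735 px

First fit — 2.02:1 into 3124×2343 spans the width: 3124.00 × 1546.53.
The 4×3 canvas is height-limited in 4672×2628, giving 3504.00 × 2628.00; scale factor 1.1216.
So the film's height is 1546.53 × 1.1216 ≈ 1734.65.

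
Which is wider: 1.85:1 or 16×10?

1.85:1

1.85 and 16×10 = 1.6; 1.85 > 1.6.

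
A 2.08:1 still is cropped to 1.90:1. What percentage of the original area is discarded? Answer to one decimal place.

Going from 2.08:1 to 1.90:1 means cutting width while keeping height.
Fraction kept = (1.900)/(2.080) ≈ 91.35%, so 8.65% is lost.

8.7%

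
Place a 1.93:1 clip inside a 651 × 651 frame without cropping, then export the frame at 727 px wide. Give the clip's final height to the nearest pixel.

377 px

Fitted into 651×651, the clip spans the width; its height is 651 / 1.930 ≈ 337.31 px.
Scaling 651 → 727 is ×1.1167, so the height becomes 337.31 × 1.1167 ≈ 376.68 px.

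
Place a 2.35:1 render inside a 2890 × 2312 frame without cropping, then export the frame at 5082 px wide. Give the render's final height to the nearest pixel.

Fitted into 2890×2312, the render spans the width; its height is 2890 / 2.350 ≈ 1229.79 px.
Scaling 2890 → 5082 is ×1.7585, so the height becomes 1229.79 × 1.7585 ≈ 2162.55 px.

2163 px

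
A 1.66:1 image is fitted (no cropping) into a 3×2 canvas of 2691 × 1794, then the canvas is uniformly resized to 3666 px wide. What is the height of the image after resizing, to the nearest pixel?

In the 2691×1794 frame the image fills the width: height = 2691 / 1.660 ≈ 1621.08 px.
Resizing to 3666 px wide multiplies everything by 1.3623: 1621.08 → 2208.43 px.

2208 px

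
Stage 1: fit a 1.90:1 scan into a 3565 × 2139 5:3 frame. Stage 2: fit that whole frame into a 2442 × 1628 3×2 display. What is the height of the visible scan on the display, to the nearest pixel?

1285 px

1.90:1 in 3565×2139: fills the width, so the scan is 3565.00 × 1876.32.
The 5:3 canvas is width-limited in 2442×1628, giving 2442.00 × 1465.20; scale factor 0.6850.
So the scan's height is 1876.32 × 0.6850 ≈ 1285.26.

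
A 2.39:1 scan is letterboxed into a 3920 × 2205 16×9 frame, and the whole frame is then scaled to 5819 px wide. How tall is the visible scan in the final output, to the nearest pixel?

Fitted into 3920×2205, the scan spans the width; its height is 3920 / 2.390 ≈ 1640.17 px.
The frame scales by 5819/3920 = 1.4844; 1640.17 × 1.4844 ≈ 2434.73 px.

2435 px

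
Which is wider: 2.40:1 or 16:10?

2.4 and 16:10 = 1.6; 2.4 > 1.6.

2.40:1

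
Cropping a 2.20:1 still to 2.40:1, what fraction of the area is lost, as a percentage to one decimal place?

2.40:1 is wider than 2.20:1, so the crop keeps the full width and trims the height.
(2.200)/(2.400) ≈ 0.917 of the area survives, leaving 8.33% discarded.

8.3%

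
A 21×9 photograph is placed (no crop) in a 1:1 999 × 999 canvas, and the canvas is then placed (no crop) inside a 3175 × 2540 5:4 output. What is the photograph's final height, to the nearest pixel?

1089 px

21×9 in 999×999: fills the width, so the photograph is 999.00 × 428.14.
1:1 in 3175×2540: fills the height, so the intermediate becomes 2540.00 × 2540.00 — a scale of ×2.5425.
The photograph scales with it: height 428.14 × 2.5425 ≈ 1088.57.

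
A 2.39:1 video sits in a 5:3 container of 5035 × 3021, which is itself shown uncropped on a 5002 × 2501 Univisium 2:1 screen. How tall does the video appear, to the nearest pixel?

First fit — 2.39:1 into 5035×3021 spans the width: 5035.00 × 2106.69.
The 5:3 canvas is height-limited in 5002×2501, giving 4168.33 × 2501.00; scale factor 0.8279.
The video scales with it: height 2106.69 × 0.8279 ≈ 1744.07.

1744 px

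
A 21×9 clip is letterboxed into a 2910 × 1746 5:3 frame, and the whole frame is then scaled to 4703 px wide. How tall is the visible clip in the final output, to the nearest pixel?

Fitted into 2910×1746, the clip spans the width; its height is 2910 × 9/21 ≈ 1247.14 px.
Scaling 2910 → 4703 is ×1.6162, so the height becomes 1247.14 × 1.6162 ≈ 2015.57 px.

2016 px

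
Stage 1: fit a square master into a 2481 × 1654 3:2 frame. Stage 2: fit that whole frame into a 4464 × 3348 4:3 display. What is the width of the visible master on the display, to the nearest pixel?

square in 2481×1654: fills the height, so the master is 1654.00 × 1654.00.
3:2 in 4464×3348: fills the width, so the intermediate becomes 4464.00 × 2976.00 — a scale of ×1.7993.
So the master's width is 1654.00 × 1.7993 ≈ 2976.00.

2976 px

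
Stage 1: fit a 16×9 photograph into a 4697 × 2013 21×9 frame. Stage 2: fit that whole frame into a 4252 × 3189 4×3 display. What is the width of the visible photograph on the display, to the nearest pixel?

3240 px

First fit — 16×9 into 4697×2013 spans the height: 3578.67 × 2013.00.
The 21×9 canvas is width-limited in 4252×3189, giving 4252.00 × 1822.29; scale factor 0.9053.
The photograph scales with it: width 3578.67 × 0.9053 ≈ 3239.62.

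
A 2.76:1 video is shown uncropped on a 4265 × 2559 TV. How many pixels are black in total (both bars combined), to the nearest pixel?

4323474 pixels

Since 2.760 > 1.667, the video is width-limited.
That makes the image 1545.2899 px tall (4265 / 2.760).
Leftover height: 2559 − 1545.2899 = 1013.7101 px.
Across the 4265-px span: 1013.7101 × 4265 ≈ 4323474 px.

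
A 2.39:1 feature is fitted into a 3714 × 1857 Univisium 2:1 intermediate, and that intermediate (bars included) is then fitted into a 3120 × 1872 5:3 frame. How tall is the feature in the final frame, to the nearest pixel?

2.39:1 in 3714×1857: fills the width, so the feature is 3714.00 × 1553.97.
Univisium 2:1 in 3120×1872: fills the width, so the intermediate becomes 3120.00 × 1560.00 — a scale of ×0.8401.
The feature scales with it: height 1553.97 × 0.8401 ≈ 1305.44.

1305 px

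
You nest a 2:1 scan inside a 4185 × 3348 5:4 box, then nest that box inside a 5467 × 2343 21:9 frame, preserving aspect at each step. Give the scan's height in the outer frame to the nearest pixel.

1464 px

First fit — 2:1 into 4185×3348 spans the width: 4185.00 × 2092.50.
The 5:4 canvas is height-limited in 5467×2343, giving 2928.75 × 2343.00; scale factor 0.6998.
Applying the same ×0.6998: 2092.50 → 1464.38.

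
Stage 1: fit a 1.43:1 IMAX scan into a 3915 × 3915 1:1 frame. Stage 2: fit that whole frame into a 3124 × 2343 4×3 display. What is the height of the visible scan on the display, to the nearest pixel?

1638 px

Inside the 3915×3915 canvas the scan is width-limited at 3915.00 × 2737.76.
Second fit — the 1:1 canvas into 3124×2343 spans the height: 2343.00 × 2343.00 (×0.5985 from 3915×3915).
So the scan's height is 2737.76 × 0.5985 ≈ 1638.46.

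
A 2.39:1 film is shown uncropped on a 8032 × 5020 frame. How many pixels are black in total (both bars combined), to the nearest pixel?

13327743 pixels

2.39:1 is wider than 16×10, so it spans the full width.
Content height = 8032 / 2.390 ≈ 3360.6695 px.
5020 − 3360.6695 = 1659.3305 px of bars.
Across the 8032-px span: 1659.3305 × 8032 ≈ 13327743 px.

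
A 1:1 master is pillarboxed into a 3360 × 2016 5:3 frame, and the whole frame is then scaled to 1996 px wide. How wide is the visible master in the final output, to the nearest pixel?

1198 px

Fitted into 3360×2016, the master spans the height; its width is 2016 × 1/1 ≈ 2016.00 px.
The frame scales by 1996/3360 = 0.5940; 2016.00 × 0.5940 ≈ 1197.60 px.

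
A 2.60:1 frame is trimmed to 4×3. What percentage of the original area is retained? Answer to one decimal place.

The height stays; only width is cut (since 4×3 is narrower than 2.60:1).
Fraction kept = (1.333)/(2.600) ≈ 51.28%.

51.3%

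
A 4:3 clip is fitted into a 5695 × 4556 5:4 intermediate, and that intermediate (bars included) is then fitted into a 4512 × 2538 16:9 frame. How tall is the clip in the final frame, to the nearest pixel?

2379 px

4:3 in 5695×4556: fills the width, so the clip is 5695.00 × 4271.25.
The 5:4 canvas is height-limited in 4512×2538, giving 3172.50 × 2538.00; scale factor 0.5571.
So the clip's height is 4271.25 × 0.5571 ≈ 2379.38.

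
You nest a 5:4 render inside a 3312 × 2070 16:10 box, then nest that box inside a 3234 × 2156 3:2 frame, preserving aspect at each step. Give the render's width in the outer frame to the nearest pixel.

2527 px

First fit — 5:4 into 3312×2070 spans the height: 2587.50 × 2070.00.
16:10 in 3234×2156: fills the width, so the intermediate becomes 3234.00 × 2021.25 — a scale of ×0.9764.
The render scales with it: width 2587.50 × 0.9764 ≈ 2526.56.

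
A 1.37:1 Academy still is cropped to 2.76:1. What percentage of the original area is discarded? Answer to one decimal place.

50.4%

The width stays; only height is cut (since 2.76:1 is wider than 1.37:1 Academy).
Fraction kept = (1.370)/(2.760) ≈ 49.64%, so 50.36% is lost.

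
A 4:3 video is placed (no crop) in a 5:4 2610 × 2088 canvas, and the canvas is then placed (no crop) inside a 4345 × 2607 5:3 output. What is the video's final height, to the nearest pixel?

4:3 in 2610×2088: fills the width, so the video is 2610.00 × 1957.50.
5:4 in 4345×2607: fills the height, so the intermediate becomes 3258.75 × 2607.00 — a scale of ×1.2486.
Applying the same ×1.2486: 1957.50 → 2444.06.

2444 px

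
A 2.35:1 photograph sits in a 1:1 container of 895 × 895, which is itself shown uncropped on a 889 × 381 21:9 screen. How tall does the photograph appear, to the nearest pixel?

First fit — 2.35:1 into 895×895 spans the width: 895.00 × 380.85.
Second fit — the 1:1 canvas into 889×381 spans the height: 381.00 × 381.00 (×0.4257 from 895×895).
So the photograph's height is 380.85 × 0.4257 ≈ 162.13.

162 px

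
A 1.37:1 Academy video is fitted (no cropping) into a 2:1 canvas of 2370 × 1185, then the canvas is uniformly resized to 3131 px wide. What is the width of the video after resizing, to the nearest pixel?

At 2370×1185 the video is height-limited, so width = 1185 × 1.370 ≈ 1623.45 px.
Scaling 2370 → 3131 is ×1.3211, so the width becomes 1623.45 × 1.3211 ≈ 2144.74 px.

2145 px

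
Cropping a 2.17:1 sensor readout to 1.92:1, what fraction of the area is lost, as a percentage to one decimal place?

11.5%

1.92:1 is narrower than 2.17:1, so the crop keeps the full height and trims the width.
Fraction kept = (1.920)/(2.170) ≈ 88.48%, so 11.52% is lost.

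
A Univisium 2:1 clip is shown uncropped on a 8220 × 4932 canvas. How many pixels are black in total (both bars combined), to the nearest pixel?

6756840 pixels

Univisium 2:1 is wider than 5:3, so it spans the full width.
Content height = 8220 × 1/2 ≈ 4110.0000 px.
Black = 4932 − 4110.0000 = 822.0000 px.
That's 822.0000 × 8220 ≈ 6756840 black pixels.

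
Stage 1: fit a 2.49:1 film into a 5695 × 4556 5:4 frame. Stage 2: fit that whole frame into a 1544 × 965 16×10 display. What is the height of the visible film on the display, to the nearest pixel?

First fit — 2.49:1 into 5695×4556 spans the width: 5695.00 × 2287.15.
The 5:4 canvas is height-limited in 1544×965, giving 1206.25 × 965.00; scale factor 0.2118.
Applying the same ×0.2118: 2287.15 → 484.44.

484 px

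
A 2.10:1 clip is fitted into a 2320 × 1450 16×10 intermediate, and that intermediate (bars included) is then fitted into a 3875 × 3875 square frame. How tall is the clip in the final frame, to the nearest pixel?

1845 px

First fit — 2.10:1 into 2320×1450 spans the width: 2320.00 × 1104.76.
Second fit — the 16×10 canvas into 3875×3875 spans the width: 3875.00 × 2421.88 (×1.6703 from 2320×1450).
The clip scales with it: height 1104.76 × 1.6703 ≈ 1845.24.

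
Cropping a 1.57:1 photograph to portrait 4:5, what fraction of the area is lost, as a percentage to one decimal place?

portrait 4:5 is narrower than 1.57:1, so the crop keeps the full height and trims the width.
Area ratio = (0.800)/(1.570) = 50.96%; the remaining 49.04% is cropped out.

49.0%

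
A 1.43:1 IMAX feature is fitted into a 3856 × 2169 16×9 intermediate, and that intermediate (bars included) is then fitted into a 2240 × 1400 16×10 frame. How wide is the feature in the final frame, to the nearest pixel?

1802 px

1.43:1 IMAX in 3856×2169: fills the height, so the feature is 3101.67 × 2169.00.
The 16×9 canvas is width-limited in 2240×1400, giving 2240.00 × 1260.00; scale factor 0.5809.
Applying the same ×0.5809: 3101.67 → 1801.80.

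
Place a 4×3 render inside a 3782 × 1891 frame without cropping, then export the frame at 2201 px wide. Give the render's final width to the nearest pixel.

1467 px

Fitted into 3782×1891, the render spans the height; its width is 1891 × 4/3 ≈ 2521.33 px.
Resizing to 2201 px wide multiplies everything by 0.5820: 2521.33 → 1467.33 px.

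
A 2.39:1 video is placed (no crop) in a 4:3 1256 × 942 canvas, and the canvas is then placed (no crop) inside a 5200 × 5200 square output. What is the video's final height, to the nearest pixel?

Inside the 1256×942 canvas the video is width-limited at 1256.00 × 525.52.
4:3 in 5200×5200: fills the width, so the intermediate becomes 5200.00 × 3900.00 — a scale of ×4.1401.
Applying the same ×4.1401: 525.52 → 2175.73.

2176 px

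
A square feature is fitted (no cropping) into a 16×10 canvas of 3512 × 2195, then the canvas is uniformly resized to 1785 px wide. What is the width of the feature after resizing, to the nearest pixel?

1116 px

In the 3512×2195 frame the feature fills the height: width = 2195 × 1/1 ≈ 2195.00 px.
The frame scales by 1785/3512 = 0.5083; 2195.00 × 0.5083 ≈ 1115.62 px.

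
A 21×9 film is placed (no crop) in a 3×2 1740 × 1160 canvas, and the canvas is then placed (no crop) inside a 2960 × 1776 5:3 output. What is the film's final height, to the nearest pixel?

21×9 in 1740×1160: fills the width, so the film is 1740.00 × 745.71.
The 3×2 canvas is height-limited in 2960×1776, giving 2664.00 × 1776.00; scale factor 1.5310.
The film scales with it: height 745.71 × 1.5310 ≈ 1141.71.

1142 px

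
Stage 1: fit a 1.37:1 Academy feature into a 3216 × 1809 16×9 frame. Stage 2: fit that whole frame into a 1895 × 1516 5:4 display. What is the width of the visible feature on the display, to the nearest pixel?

1460 px

1.37:1 Academy in 3216×1809: fills the height, so the feature is 2478.33 × 1809.00.
16×9 in 1895×1516: fills the width, so the intermediate becomes 1895.00 × 1065.94 — a scale of ×0.5892.
The feature scales with it: width 2478.33 × 0.5892 ≈ 1460.33.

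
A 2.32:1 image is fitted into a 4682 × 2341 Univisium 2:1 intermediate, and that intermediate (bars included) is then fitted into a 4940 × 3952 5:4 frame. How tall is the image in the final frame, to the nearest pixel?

2129 px

First fit — 2.32:1 into 4682×2341 spans the width: 4682.00 × 2018.10.
Univisium 2:1 in 4940×3952: fills the width, so the intermediate becomes 4940.00 × 2470.00 — a scale of ×1.0551.
So the image's height is 2018.10 × 1.0551 ≈ 2129.31.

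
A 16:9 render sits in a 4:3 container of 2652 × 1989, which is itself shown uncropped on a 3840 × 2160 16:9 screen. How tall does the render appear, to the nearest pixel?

16:9 in 2652×1989: fills the width, so the render is 2652.00 × 1491.75.
The 4:3 canvas is height-limited in 3840×2160, giving 2880.00 × 2160.00; scale factor 1.0860.
So the render's height is 1491.75 × 1.0860 ≈ 1620.00.

1620 px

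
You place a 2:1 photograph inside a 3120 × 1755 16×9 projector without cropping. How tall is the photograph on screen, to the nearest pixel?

2:1 (2.000) > 16×9 (1.778), so the photograph fills the width.
The photograph is 3120 × 1/2 ≈ 1560.00 px tall.

1560 px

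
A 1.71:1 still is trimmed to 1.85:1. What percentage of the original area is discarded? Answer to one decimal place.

7.6%

1.85:1 is wider than 1.71:1, so the crop keeps the full width and trims the height.
Fraction kept = (1.710)/(1.850) ≈ 92.43%, so 7.57% is lost.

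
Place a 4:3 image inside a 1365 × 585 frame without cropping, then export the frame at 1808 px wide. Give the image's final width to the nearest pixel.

1033 px

At 1365×585 the image is height-limited, so width = 585 × 4/3 ≈ 780.00 px.
Resizing to 1808 px wide multiplies everything by 1.3245: 780.00 → 1033.14 px.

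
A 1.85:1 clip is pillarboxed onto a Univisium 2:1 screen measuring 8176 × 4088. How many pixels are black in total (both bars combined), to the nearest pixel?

1.85:1 is narrower than Univisium 2:1, so it spans the full height.
That makes the image 7562.8000 px wide (4088 × 1.850).
Black = 8176 − 7562.8000 = 613.2000 px.
That's 613.2000 × 4088 ≈ 2506762 black pixels.

2506762 pixels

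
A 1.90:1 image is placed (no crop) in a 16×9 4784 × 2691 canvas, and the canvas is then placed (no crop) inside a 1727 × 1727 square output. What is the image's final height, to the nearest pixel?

909 px

First fit — 1.90:1 into 4784×2691 spans the width: 4784.00 × 2517.89.
16×9 in 1727×1727: fills the width, so the intermediate becomes 1727.00 × 971.44 — a scale of ×0.3610.
The image scales with it: height 2517.89 × 0.3610 ≈ 908.95.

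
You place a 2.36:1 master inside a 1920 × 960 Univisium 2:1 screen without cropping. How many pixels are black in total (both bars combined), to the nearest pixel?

281166 pixels

Since 2.360 > 2.000, the master is width-limited.
Content height = 1920 / 2.360 ≈ 813.5593 px.
960 − 813.5593 = 146.4407 px of bars.
That's 146.4407 × 1920 ≈ 281166 black pixels.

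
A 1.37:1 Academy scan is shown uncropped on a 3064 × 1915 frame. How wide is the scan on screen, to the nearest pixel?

1.37:1 Academy (1.370) < 16×10 (1.600), so the scan fills the height.
Content width = 1915 × 1.370 ≈ 2623.55 px.

2624 px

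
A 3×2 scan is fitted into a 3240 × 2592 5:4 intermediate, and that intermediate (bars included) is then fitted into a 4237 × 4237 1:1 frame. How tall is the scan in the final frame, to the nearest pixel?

2825 px

Inside the 3240×2592 canvas the scan is width-limited at 3240.00 × 2160.00.
The 5:4 canvas is width-limited in 4237×4237, giving 4237.00 × 3389.60; scale factor 1.3077.
So the scan's height is 2160.00 × 1.3077 ≈ 2824.67.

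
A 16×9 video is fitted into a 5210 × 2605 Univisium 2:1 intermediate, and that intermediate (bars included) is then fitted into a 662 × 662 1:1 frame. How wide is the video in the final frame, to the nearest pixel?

588 px

First fit — 16×9 into 5210×2605 spans the height: 4631.11 × 2605.00.
Univisium 2:1 in 662×662: fills the width, so the intermediate becomes 662.00 × 331.00 — a scale of ×0.1271.
So the video's width is 4631.11 × 0.1271 ≈ 588.44.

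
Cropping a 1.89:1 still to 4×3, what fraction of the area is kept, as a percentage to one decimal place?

The height stays; only width is cut (since 4×3 is narrower than 1.89:1).
(1.333)/(1.890) ≈ 0.705 of the area survives.

70.5%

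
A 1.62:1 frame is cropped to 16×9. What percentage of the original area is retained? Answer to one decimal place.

The width stays; only height is cut (since 16×9 is wider than 1.62:1).
Area ratio = (1.620)/(1.778) = 91.12% retained.

91.1%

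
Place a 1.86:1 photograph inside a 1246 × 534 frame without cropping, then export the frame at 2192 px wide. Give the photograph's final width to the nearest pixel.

1747 px

In the 1246×534 frame the photograph fills the height: width = 534 × 1.860 ≈ 993.24 px.
The frame scales by 2192/1246 = 1.7592; 993.24 × 1.7592 ≈ 1747.34 px.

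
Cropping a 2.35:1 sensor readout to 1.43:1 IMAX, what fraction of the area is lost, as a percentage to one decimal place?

39.1%

1.43:1 IMAX is narrower than 2.35:1, so the crop keeps the full height and trims the width.
Fraction kept = (1.430)/(2.350) ≈ 60.85%, so 39.15% is lost.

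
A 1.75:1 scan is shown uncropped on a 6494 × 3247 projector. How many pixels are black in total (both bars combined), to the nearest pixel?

2635752 pixels

1.75:1 (1.750) < 2:1 (2.000), so the scan fills the height.
That makes the image 5682.2500 px wide (3247 × 1.750).
6494 − 5682.2500 = 811.7500 px of bars.
Bar area = 811.7500 × 3247 ≈ 2635752 px.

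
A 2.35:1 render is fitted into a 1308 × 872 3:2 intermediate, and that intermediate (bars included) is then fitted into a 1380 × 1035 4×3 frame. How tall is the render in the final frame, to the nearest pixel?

First fit — 2.35:1 into 1308×872 spans the width: 1308.00 × 556.60.
Second fit — the 3:2 canvas into 1380×1035 spans the width: 1380.00 × 920.00 (×1.0550 from 1308×872).
The render scales with it: height 556.60 × 1.0550 ≈ 587.23.

587 px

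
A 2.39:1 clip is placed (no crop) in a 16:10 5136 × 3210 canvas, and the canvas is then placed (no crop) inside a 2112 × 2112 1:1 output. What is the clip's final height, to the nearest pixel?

884 px

2.39:1 in 5136×3210: fills the width, so the clip is 5136.00 × 2148.95.
Second fit — the 16:10 canvas into 2112×2112 spans the width: 2112.00 × 1320.00 (×0.4112 from 5136×3210).
The clip scales with it: height 2148.95 × 0.4112 ≈ 883.68.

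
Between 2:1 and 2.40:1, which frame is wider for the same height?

2.40:1

2 and 2.4; 2.4 > 2.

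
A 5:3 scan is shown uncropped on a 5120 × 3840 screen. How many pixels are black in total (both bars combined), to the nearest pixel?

5:3 is wider than 4×3, so it spans the full width.
Content height = 5120 × 3/5 ≈ 3072.0000 px.
Leftover height: 3840 − 3072.0000 = 768.0000 px.
That's 768.0000 × 5120 ≈ 3932160 black pixels.

3932160 pixels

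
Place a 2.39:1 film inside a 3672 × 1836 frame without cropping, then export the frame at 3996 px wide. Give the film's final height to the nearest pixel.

1672 px

In the 3672×1836 frame the film fills the width: height = 3672 / 2.390 ≈ 1536.40 px.
Scaling 3672 → 3996 is ×1.0882, so the height becomes 1536.40 × 1.0882 ≈ 1671.97 px.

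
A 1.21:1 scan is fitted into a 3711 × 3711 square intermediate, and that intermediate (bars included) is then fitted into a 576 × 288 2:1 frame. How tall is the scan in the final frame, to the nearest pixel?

First fit — 1.21:1 into 3711×3711 spans the width: 3711.00 × 3066.94.
Second fit — the square canvas into 576×288 spans the height: 288.00 × 288.00 (×0.0776 from 3711×3711).
So the scan's height is 3066.94 × 0.0776 ≈ 238.02.

238 px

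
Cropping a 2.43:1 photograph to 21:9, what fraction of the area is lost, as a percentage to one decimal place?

4.0%

The height stays; only width is cut (since 21:9 is narrower than 2.43:1).
Fraction kept = (2.333)/(2.430) ≈ 96.02%, so 3.98% is lost.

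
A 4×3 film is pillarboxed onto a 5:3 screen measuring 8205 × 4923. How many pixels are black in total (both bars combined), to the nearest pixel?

4×3 (1.333) < 5:3 (1.667), so the film fills the height.
The film is 4923 × 4/3 ≈ 6564.0000 px wide.
Leftover width: 8205 − 6564.0000 = 1641.0000 px.
That's 1641.0000 × 4923 ≈ 8078643 black pixels.

8078643 pixels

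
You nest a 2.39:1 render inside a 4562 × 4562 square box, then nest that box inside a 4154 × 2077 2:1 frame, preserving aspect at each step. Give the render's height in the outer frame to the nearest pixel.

2.39:1 in 4562×4562: fills the width, so the render is 4562.00 × 1908.79.
The square canvas is height-limited in 4154×2077, giving 2077.00 × 2077.00; scale factor 0.4553.
The render scales with it: height 1908.79 × 0.4553 ≈ 869.04.

869 px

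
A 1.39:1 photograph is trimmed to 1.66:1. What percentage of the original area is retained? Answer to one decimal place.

Going from 1.39:1 to 1.66:1 means cutting height while keeping width.
Area ratio = (1.390)/(1.660) = 83.73% retained.

83.7%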